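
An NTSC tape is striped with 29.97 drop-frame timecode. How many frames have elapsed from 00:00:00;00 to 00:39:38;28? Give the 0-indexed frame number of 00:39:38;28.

71296

As if non-drop at 30 labels/s: (0 × 3600 + 39 × 60 + 38) × 30 + 28 = 71368.
Minute boundaries passed: 39; those not divisible by 10: 39 − 3 = 36; dropped labels = 2 × 36 = 72.
Actual frame index = 71368 − 72 = 71296.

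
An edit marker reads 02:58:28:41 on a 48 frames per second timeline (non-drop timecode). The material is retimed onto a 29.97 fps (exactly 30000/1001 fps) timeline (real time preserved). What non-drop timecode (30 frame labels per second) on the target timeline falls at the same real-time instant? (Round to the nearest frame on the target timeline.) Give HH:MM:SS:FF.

02:58:18:05

Source frame index: (2×3600 + 58×60 + 28) × 48 + 41 = 514025.
Real time: 514025 / (48) = 514025/48 s.
Target frame: (514025/48) × (30000/1001) = 321265625/1001 ≈ 320944.680 → 320945.
At 30 labels/s: frame 320945 → 02:58:18:05.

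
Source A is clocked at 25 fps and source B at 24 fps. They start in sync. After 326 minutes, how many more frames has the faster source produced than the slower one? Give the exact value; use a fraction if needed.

19560 frames

326 min = 19560 s.
A emits 25 × 19560 = 489000 frames; B emits 24 × 19560 = 469440.
Difference = 19560 frames; B is behind A.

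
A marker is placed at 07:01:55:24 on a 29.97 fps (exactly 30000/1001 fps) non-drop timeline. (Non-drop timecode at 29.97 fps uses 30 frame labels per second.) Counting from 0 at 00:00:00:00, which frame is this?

frame 759474

Total seconds to the label: (7 × 3600 + 1 × 60 + 55) = 25315.
Frame index = 25315 × 30 + 24 = 759474.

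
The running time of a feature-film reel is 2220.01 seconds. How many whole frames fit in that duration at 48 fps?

106560 frames

Frames = 2220.01 × 48 = 2664012/25 ≈ 106560.4800.
Complete frames: 106560.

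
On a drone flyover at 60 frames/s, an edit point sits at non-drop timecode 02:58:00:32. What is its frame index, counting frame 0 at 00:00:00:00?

640832

Total seconds to the label: (2 × 3600 + 58 × 60 + 0) = 10680.
Frame index = 10680 × 60 + 32 = 640832.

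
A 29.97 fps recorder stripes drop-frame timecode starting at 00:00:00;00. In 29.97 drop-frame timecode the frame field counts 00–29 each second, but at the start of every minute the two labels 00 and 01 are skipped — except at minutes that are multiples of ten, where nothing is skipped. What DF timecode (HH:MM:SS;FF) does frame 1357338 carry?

12:34:49;26

Ten DF minutes hold 17982 frames, so frame 1357338 lies in block 75 (frames 1348650–1366631) with 8688 frames into that block.
The block's first minute is 1800 frames and the rest 1798 each; 8688 frames reaches minute 4, so 75 × 18 + 4 × 2 = 1358 labels have been skipped so far.
Adding those back, label number 1357338 + 1358 = 1358696 at 30 labels/s is 45289 s + 26 f = 12 h 34 min 49 s frame 26, i.e. 12:34:49;26.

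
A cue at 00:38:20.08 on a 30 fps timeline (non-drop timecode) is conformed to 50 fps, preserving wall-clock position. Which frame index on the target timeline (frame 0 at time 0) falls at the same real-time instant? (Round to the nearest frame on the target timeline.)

Source frame index: (0×3600 + 38×60 + 20) × 30 + 8 = 69008.
Real time: 69008 / (30) = 34504/15 s.
Target frame: (34504/15) × (50) = 345040/3 ≈ 115013.333 → 115013.

frame 115013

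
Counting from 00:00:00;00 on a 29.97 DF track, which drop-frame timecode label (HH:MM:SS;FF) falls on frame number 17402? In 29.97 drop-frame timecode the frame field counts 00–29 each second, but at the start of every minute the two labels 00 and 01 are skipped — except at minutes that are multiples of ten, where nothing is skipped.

Ten DF minutes hold 17982 frames, so frame 17402 lies in block 0 (frames 0–17981) with 17402 frames into that block.
The block's first minute is 1800 frames and the rest 1798 each; 17402 frames reaches minute 9, so 0 × 18 + 9 × 2 = 18 labels have been skipped so far.
Adding those back, label number 17402 + 18 = 17420 at 30 labels/s is 580 s + 20 f = 0 h 9 min 40 s frame 20, i.e. 00:09:40;20.

00:09:40;20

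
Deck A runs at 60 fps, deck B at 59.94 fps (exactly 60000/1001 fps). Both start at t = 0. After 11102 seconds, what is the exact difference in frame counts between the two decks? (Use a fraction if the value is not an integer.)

A emits 60 × 11102 = 666120 frames; B emits 60000/1001 × 11102 = 7320000/11.
Difference = 7320/11 frames (≈ 665.4545); B is behind A.

7320/11 frames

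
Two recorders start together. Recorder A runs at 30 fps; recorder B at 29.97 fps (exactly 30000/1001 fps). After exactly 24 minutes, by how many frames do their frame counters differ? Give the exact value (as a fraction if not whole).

24 min = 1440 s.
A emits 30 × 1440 = 43200 frames; B emits 30000/1001 × 1440 = 43200000/1001.
Difference = 43200/1001 frames (≈ 43.1568); B is behind A.

43200/1001 frames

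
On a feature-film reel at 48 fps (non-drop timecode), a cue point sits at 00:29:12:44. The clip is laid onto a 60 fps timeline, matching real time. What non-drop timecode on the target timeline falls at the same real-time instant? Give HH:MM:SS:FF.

Source frame index: (0×3600 + 29×60 + 12) × 48 + 44 = 84140.
Real time: 84140 / (48) = 21035/12 s.
Target frame: (21035/12) × (60) = 105175.
At 60 labels/s: frame 105175 → 00:29:12:55.

00:29:12:55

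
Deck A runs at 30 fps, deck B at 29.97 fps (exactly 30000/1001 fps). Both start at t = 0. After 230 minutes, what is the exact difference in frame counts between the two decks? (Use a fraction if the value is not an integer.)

414000/1001 frames

230 min = 13800 s.
A emits 30 × 13800 = 414000 frames; B emits 30000/1001 × 13800 = 414000000/1001.
Difference = 414000/1001 frames (≈ 413.5864); B is behind A.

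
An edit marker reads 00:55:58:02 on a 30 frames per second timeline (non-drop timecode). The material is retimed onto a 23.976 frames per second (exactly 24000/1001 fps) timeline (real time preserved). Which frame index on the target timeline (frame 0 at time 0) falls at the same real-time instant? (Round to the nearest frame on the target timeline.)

frame 80513

Source frame index: (0×3600 + 55×60 + 58) × 30 + 2 = 100742.
Real time: 100742 / (30) = 50371/15 s.
Target frame: (50371/15) × (24000/1001) = 80593600/1001 ≈ 80513.087 → 80513.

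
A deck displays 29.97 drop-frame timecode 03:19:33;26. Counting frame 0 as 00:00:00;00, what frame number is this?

Complete 10-minute blocks: 19, each 17982 frames → 341658.
Remaining 9 whole minutes in the current block: 1800 + 8 × 1798 = 16184 frames.
Within the current minute: 33 × 30 + 26 − 2 = 1014 (labels ;00/;01 skipped at this minute). Total = 341658 + 16184 + 1014 = 358856.

358856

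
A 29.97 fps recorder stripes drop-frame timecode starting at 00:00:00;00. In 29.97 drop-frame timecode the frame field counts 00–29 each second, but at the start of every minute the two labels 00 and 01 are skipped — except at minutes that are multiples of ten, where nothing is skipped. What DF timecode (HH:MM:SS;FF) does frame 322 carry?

Ten DF minutes hold 17982 frames, so frame 322 lies in block 0 (frames 0–17981) with 322 frames into that block.
The block's first minute is 1800 frames and the rest 1798 each; 322 frames reaches minute 0, so 0 × 18 + 0 × 2 = 0 labels have been skipped so far.
Adding those back, label number 322 + 0 = 322 at 30 labels/s is 10 s + 22 f = 0 h 0 min 10 s frame 22, i.e. 00:00:10;22.

00:00:10;22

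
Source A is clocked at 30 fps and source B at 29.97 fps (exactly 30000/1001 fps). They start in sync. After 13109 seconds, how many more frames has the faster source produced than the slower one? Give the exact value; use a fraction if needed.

A emits 30 × 13109 = 393270 frames; B emits 30000/1001 × 13109 = 393270000/1001.
Difference = 393270/1001 frames (≈ 392.8771); B is behind A.

393270/1001 frames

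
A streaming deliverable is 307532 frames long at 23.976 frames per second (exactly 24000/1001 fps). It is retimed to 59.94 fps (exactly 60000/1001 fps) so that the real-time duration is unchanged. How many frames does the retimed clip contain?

768830 frames

Target frames = source frames × (target rate / source rate) = 307532 × (60000/1001)/(24000/1001) = 307532 × 5/2 = 768830.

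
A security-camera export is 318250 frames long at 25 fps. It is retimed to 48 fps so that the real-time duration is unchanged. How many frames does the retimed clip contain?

Target frames = source frames × (target rate / source rate) = 318250 × (48)/(25) = 318250 × 48/25 = 611040.

611040 frames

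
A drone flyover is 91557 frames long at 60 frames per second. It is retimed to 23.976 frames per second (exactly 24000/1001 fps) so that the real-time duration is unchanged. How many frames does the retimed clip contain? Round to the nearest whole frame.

Frames at target rate = 91557 × (24000/1001) / (60) = 36622800/1001 ≈ 36586.214.
Nearest whole frame: 36586.

36586 frames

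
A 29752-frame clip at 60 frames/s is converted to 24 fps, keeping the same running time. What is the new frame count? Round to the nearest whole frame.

Frames at target rate = 29752 × (24) / (60) = 59504/5 ≈ 11900.800.
Nearest whole frame: 11901.

11901 frames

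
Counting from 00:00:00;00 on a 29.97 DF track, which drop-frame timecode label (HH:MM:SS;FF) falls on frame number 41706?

00:23:11;18

Each 10-minute DF block holds 10 × 60 × 30 − 9 × 2 = 17982 frames. 41706 ÷ 17982 → 2 full blocks, remainder 5742.
Within the partial block the first minute is 1800 frames and each further minute 1798, so 3 further minute boundaries passed. Total skipped labels = 18 × 2 + 2 × 3 = 42.
Non-drop label index = 41706 + 42 = 41748; at 30 labels/s that is 00:23:11:18, i.e. DF 00:23:11;18.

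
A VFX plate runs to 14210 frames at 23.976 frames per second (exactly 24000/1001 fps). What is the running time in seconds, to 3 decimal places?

Running time = 14210 × 1001/24000 = 1422421/2400 s ≈ 592.675 s.

592.675 seconds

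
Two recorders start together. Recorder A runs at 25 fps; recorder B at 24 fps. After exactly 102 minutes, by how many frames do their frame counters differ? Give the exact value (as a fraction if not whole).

102 min = 6120 s.
A emits 25 × 6120 = 153000 frames; B emits 24 × 6120 = 146880.
Difference = 6120 frames; B is behind A.

6120 frames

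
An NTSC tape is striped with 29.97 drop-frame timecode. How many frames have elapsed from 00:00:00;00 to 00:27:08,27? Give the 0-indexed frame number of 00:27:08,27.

48817

As if non-drop at 30 labels/s: (0 × 3600 + 27 × 60 + 8) × 30 + 27 = 48867.
Minute boundaries passed: 27; those not divisible by 10: 27 − 2 = 25; dropped labels = 2 × 25 = 50.
Actual frame index = 48867 − 50 = 48817.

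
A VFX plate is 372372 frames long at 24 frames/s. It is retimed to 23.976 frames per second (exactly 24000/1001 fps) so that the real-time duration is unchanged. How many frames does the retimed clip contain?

372000 frames

Target frames = source frames × (target rate / source rate) = 372372 × (24000/1001)/(24) = 372372 × 1000/1001 = 372000.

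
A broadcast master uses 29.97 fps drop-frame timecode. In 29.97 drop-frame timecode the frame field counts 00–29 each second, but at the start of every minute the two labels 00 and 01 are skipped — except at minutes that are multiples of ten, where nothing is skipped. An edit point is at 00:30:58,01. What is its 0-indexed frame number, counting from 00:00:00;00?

55687

Complete 10-minute blocks: 3, each 17982 frames → 53946.
Remaining 0 whole minutes in the current block: 0 frames.
Within the current minute: 58 × 30 + 1 = 1741. Total = 53946 + 0 + 1741 = 55687.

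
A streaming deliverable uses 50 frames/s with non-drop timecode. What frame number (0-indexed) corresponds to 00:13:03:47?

Total seconds to the label: (0 × 3600 + 13 × 60 + 3) = 783.
Frame index = 783 × 50 + 47 = 39197.

frame 39197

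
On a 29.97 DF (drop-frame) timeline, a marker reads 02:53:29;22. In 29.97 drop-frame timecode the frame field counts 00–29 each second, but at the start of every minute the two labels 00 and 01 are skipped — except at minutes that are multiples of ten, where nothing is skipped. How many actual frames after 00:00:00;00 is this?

As if non-drop at 30 labels/s: (2 × 3600 + 53 × 60 + 29) × 30 + 22 = 312292.
Minute boundaries passed: 173; those not divisible by 10: 173 − 17 = 156; dropped labels = 2 × 156 = 312.
Actual frame index = 312292 − 312 = 311980.

311980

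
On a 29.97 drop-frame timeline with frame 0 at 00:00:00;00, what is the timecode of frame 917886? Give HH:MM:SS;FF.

Ten DF minutes hold 17982 frames, so frame 917886 lies in block 51 (frames 917082–935063) with 804 frames into that block.
The block's first minute is 1800 frames and the rest 1798 each; 804 frames reaches minute 0, so 51 × 18 + 0 × 2 = 918 labels have been skipped so far.
Adding those back, label number 917886 + 918 = 918804 at 30 labels/s is 30626 s + 24 f = 8 h 30 min 26 s frame 24, i.e. 08:30:26;24.

08:30:26;24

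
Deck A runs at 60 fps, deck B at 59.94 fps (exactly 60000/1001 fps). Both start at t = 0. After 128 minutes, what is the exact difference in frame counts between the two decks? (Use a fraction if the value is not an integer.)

460800/1001 frames

128 min = 7680 s.
A emits 60 × 7680 = 460800 frames; B emits 60000/1001 × 7680 = 460800000/1001.
Difference = 460800/1001 frames (≈ 460.3397); B is behind A.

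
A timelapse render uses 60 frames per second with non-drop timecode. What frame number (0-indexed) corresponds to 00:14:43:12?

Total seconds to the label: (0 × 3600 + 14 × 60 + 43) = 883.
Frame index = 883 × 60 + 12 = 52992.

52992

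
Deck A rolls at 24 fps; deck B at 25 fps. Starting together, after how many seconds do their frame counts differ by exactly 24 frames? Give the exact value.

The gap grows by |25 − 24| = 1 frame per second.
Time for a 24-frame gap: 24 ÷ (1) = 24 s.

24 seconds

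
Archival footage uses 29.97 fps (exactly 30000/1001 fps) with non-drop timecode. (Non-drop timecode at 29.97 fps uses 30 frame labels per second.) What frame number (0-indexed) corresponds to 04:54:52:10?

Total seconds to the label: (4 × 3600 + 54 × 60 + 52) = 17692.
Frame index = 17692 × 30 + 10 = 530770.

530770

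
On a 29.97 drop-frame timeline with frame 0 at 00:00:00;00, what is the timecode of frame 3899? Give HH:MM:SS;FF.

00:02:10;03

Ten DF minutes hold 17982 frames, so frame 3899 lies in block 0 (frames 0–17981) with 3899 frames into that block.
The block's first minute is 1800 frames and the rest 1798 each; 3899 frames reaches minute 2, so 0 × 18 + 2 × 2 = 4 labels have been skipped so far.
Adding those back, label number 3899 + 4 = 3903 at 30 labels/s is 130 s + 3 f = 0 h 2 min 10 s frame 3, i.e. 00:02:10;03.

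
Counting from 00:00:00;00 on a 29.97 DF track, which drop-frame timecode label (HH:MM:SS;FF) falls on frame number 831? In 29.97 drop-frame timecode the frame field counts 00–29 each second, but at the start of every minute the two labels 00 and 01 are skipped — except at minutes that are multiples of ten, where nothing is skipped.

00:00:27;21

Each 10-minute DF block holds 10 × 60 × 30 − 9 × 2 = 17982 frames. 831 ÷ 17982 → 0 full blocks, remainder 831.
Within the partial block the first minute is 1800 frames and each further minute 1798, so 0 further minute boundaries passed. Total skipped labels = 18 × 0 + 2 × 0 = 0.
Non-drop label index = 831 + 0 = 831; at 30 labels/s that is 00:00:27:21, i.e. DF 00:00:27;21.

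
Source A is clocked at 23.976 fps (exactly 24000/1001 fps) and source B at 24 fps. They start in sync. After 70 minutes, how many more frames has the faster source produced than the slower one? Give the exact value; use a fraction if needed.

70 min = 4200 s.
A emits 24000/1001 × 4200 = 14400000/143 frames; B emits 24 × 4200 = 100800.
Difference = 14400/143 frames (≈ 100.6993); B is ahead of A.

14400/143 frames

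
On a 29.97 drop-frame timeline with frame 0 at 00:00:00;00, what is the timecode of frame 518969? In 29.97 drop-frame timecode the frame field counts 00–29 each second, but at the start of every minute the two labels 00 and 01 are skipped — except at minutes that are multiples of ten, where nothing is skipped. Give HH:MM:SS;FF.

04:48:36;09

Ten DF minutes hold 17982 frames, so frame 518969 lies in block 28 (frames 503496–521477) with 15473 frames into that block.
The block's first minute is 1800 frames and the rest 1798 each; 15473 frames reaches minute 8, so 28 × 18 + 8 × 2 = 520 labels have been skipped so far.
Adding those back, label number 518969 + 520 = 519489 at 30 labels/s is 17316 s + 9 f = 4 h 48 min 36 s frame 9, i.e. 04:48:36;09.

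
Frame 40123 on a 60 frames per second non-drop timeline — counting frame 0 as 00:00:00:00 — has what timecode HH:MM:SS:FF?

00:11:08:43

40123 ÷ 60 = 668 full seconds, remainder 43 frames.
668 s = 0 h 11 min 8 s.
Timecode: 00:11:08:43.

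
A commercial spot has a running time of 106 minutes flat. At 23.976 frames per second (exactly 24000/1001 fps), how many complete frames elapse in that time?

106 min = 6360 s.
Frames = 6360 × 24000/1001 = 152640000/1001 ≈ 152487.5125.
Complete frames: 152487.

152487 frames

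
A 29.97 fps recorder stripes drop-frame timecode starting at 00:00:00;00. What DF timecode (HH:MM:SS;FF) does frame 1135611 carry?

10:31:31;17

Ten DF minutes hold 17982 frames, so frame 1135611 lies in block 63 (frames 1132866–1150847) with 2745 frames into that block.
The block's first minute is 1800 frames and the rest 1798 each; 2745 frames reaches minute 1, so 63 × 18 + 1 × 2 = 1136 labels have been skipped so far.
Adding those back, label number 1135611 + 1136 = 1136747 at 30 labels/s is 37891 s + 17 f = 10 h 31 min 31 s frame 17, i.e. 10:31:31;17.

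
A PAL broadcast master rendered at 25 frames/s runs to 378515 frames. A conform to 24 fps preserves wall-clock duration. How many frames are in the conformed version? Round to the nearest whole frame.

Frames at target rate = 378515 × (24) / (25) = 1816872/5 ≈ 363374.400.
Nearest whole frame: 363374.

363374 frames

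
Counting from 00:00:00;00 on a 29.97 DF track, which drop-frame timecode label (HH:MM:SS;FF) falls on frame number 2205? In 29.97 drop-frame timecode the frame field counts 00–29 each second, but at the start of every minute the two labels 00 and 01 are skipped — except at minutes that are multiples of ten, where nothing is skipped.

Each 10-minute DF block holds 10 × 60 × 30 − 9 × 2 = 17982 frames. 2205 ÷ 17982 → 0 full blocks, remainder 2205.
Within the partial block the first minute is 1800 frames and each further minute 1798, so 1 further minute boundary passed. Total skipped labels = 18 × 0 + 2 × 1 = 2.
Non-drop label index = 2205 + 2 = 2207; at 30 labels/s that is 00:01:13:17, i.e. DF 00:01:13;17.

00:01:13;17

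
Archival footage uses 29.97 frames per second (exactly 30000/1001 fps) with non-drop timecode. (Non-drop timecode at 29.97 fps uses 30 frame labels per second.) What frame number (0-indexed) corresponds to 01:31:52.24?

Total seconds to the label: (1 × 3600 + 31 × 60 + 52) = 5512.
Frame index = 5512 × 30 + 24 = 165384.

frame 165384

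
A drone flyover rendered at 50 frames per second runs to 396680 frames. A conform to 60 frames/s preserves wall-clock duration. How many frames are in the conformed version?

Target frames = source frames × (target rate / source rate) = 396680 × (60)/(50) = 396680 × 6/5 = 476016.

476016 frames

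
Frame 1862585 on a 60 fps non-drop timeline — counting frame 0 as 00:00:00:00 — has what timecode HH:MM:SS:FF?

1862585 ÷ 60 = 31043 full seconds, remainder 5 frames.
31043 s = 8 h 37 min 23 s.
Timecode: 08:37:23:05.

08:37:23:05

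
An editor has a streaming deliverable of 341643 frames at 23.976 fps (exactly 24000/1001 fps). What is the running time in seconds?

14249.360125 seconds

Running time = 341643 / (24000/1001) = 14249.360125 s.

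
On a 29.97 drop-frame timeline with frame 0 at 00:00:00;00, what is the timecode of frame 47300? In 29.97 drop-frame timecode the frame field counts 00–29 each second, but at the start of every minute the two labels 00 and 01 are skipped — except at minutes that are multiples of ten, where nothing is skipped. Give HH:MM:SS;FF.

00:26:18;08

Each 10-minute DF block holds 10 × 60 × 30 − 9 × 2 = 17982 frames. 47300 ÷ 17982 → 2 full blocks, remainder 11336.
Within the partial block the first minute is 1800 frames and each further minute 1798, so 6 further minute boundaries passed. Total skipped labels = 18 × 2 + 2 × 6 = 48.
Non-drop label index = 47300 + 48 = 47348; at 30 labels/s that is 00:26:18:08, i.e. DF 00:26:18;08.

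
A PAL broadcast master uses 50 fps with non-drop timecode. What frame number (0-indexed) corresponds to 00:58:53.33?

176683

Total seconds to the label: (0 × 3600 + 58 × 60 + 53) = 3533.
Frame index = 3533 × 50 + 33 = 176683.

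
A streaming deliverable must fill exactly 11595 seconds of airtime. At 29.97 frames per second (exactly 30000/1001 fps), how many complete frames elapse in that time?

347502 frames

Frames = 11595 × 30000/1001 = 347850000/1001 ≈ 347502.4975.
Complete frames: 347502.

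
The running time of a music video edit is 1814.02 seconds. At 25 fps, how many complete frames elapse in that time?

45350 frames

Frames = 1814.02 × 25 = 90701/2 ≈ 45350.5000.
Complete frames: 45350.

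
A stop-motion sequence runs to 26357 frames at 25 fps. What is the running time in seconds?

1054.28 seconds

Running time = 26357 / (25) = 1054.28 s.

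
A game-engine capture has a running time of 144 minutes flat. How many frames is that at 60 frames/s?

144 min = 8640 s.
Frames = 8640 × 60 = 518400.

518400 frames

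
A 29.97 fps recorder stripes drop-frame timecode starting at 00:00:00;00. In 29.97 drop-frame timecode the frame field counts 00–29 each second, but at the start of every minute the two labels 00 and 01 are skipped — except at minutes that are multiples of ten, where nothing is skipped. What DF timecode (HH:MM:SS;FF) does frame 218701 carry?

Ten DF minutes hold 17982 frames, so frame 218701 lies in block 12 (frames 215784–233765) with 2917 frames into that block.
The block's first minute is 1800 frames and the rest 1798 each; 2917 frames reaches minute 1, so 12 × 18 + 1 × 2 = 218 labels have been skipped so far.
Adding those back, label number 218701 + 218 = 218919 at 30 labels/s is 7297 s + 9 f = 2 h 1 min 37 s frame 9, i.e. 02:01:37;09.

02:01:37;09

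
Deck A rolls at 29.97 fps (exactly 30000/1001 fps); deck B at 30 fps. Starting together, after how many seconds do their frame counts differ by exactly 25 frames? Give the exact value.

5005/6 seconds

The gap grows by |30 − 30000/1001| = 30/1001 frames per second.
Time for a 25-frame gap: 25 ÷ (30/1001) = 5005/6 s.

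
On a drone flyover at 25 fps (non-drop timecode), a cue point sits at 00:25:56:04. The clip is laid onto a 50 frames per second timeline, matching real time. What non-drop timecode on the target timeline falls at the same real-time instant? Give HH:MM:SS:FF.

Source frame index: (0×3600 + 25×60 + 56) × 25 + 4 = 38904.
Real time: 38904 / (25) = 38904/25 s.
Target frame: (38904/25) × (50) = 77808.
At 50 labels/s: frame 77808 → 00:25:56:08.

00:25:56:08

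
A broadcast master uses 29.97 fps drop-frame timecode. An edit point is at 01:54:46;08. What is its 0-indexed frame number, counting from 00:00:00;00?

206382

Complete 10-minute blocks: 11, each 17982 frames → 197802.
Remaining 4 whole minutes in the current block: 1800 + 3 × 1798 = 7194 frames.
Within the current minute: 46 × 30 + 8 − 2 = 1386 (labels ;00/;01 skipped at this minute). Total = 197802 + 7194 + 1386 = 206382.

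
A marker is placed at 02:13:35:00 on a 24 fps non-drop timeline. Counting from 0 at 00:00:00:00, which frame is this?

Total seconds to the label: (2 × 3600 + 13 × 60 + 35) = 8015.
Frame index = 8015 × 24 + 0 = 192360.

192360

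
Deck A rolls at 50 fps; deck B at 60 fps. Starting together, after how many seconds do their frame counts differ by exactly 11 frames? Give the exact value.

1.1 seconds

The gap grows by |60 − 50| = 10 frames per second.
Time for a 11-frame gap: 11 ÷ (10) = 1.1 s.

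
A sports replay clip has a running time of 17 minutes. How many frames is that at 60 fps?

17 min = 1020 s.
Frames = 1020 × 60 = 61200.

61200 frames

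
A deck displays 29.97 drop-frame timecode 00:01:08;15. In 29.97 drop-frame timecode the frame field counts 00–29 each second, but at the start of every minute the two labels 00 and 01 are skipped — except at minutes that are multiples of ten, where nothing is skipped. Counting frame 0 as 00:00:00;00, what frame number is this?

2053

Complete 10-minute blocks: 0, each 17982 frames → 0.
Remaining 1 whole minute in the current block: 1800 + 0 × 1798 = 1800 frames.
Within the current minute: 8 × 30 + 15 − 2 = 253 (labels ;00/;01 skipped at this minute). Total = 0 + 1800 + 253 = 2053.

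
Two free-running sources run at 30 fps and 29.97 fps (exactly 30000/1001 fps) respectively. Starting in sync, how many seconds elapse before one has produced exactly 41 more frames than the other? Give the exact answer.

41041/30 seconds

The gap grows by |30000/1001 − 30| = 30/1001 frames per second.
Time for a 41-frame gap: 41 ÷ (30/1001) = 41041/30 s.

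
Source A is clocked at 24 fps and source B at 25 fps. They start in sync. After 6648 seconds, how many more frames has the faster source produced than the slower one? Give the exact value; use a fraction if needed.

A emits 24 × 6648 = 159552 frames; B emits 25 × 6648 = 166200.
Difference = 6648 frames; B is ahead of A.

6648 frames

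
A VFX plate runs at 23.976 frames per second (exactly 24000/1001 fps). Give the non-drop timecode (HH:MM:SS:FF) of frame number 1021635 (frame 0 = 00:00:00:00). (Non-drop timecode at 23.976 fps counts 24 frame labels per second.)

1021635 ÷ 24 = 42568 full seconds, remainder 3 frames.
42568 s = 11 h 49 min 28 s.
Timecode: 11:49:28:03.

11:49:28:03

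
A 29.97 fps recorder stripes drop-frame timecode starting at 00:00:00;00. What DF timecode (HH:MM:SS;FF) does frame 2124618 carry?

19:41:31;14

Each 10-minute DF block holds 10 × 60 × 30 − 9 × 2 = 17982 frames. 2124618 ÷ 17982 → 118 full blocks, remainder 2742.
Within the partial block the first minute is 1800 frames and each further minute 1798, so 1 further minute boundary passed. Total skipped labels = 18 × 118 + 2 × 1 = 2126.
Non-drop label index = 2124618 + 2126 = 2126744; at 30 labels/s that is 19:41:31:14, i.e. DF 19:41:31;14.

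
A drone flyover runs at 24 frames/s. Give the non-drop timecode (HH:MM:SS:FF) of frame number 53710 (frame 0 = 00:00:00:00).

53710 ÷ 24 = 2237 full seconds, remainder 22 frames.
2237 s = 0 h 37 min 17 s.
Timecode: 00:37:17:22.

00:37:17:22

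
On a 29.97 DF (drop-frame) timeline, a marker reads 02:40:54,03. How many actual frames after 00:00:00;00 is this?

As if non-drop at 30 labels/s: (2 × 3600 + 40 × 60 + 54) × 30 + 3 = 289623.
Minute boundaries passed: 160; those not divisible by 10: 160 − 16 = 144; dropped labels = 2 × 144 = 288.
Actual frame index = 289623 − 288 = 289335.

289335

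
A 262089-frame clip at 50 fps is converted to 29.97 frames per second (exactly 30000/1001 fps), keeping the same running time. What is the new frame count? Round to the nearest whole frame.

Frames at target rate = 262089 × (30000/1001) / (50) = 157253400/1001 ≈ 157096.304.
Nearest whole frame: 157096.

157096 frames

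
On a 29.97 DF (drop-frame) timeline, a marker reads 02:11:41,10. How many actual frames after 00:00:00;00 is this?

236804

Complete 10-minute blocks: 13, each 17982 frames → 233766.
Remaining 1 whole minute in the current block: 1800 + 0 × 1798 = 1800 frames.
Within the current minute: 41 × 30 + 10 − 2 = 1238 (labels ;00/;01 skipped at this minute). Total = 233766 + 1800 + 1238 = 236804.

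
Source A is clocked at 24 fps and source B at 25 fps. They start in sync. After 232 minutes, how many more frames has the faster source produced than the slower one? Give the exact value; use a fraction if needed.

13920 frames

232 min = 13920 s.
A emits 24 × 13920 = 334080 frames; B emits 25 × 13920 = 348000.
Difference = 13920 frames; B is ahead of A.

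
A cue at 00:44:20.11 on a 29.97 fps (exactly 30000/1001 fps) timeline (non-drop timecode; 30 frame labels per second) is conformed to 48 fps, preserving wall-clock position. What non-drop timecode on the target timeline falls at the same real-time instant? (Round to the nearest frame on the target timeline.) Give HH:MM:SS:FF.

Source frame index: (0×3600 + 44×60 + 20) × 30 + 11 = 79811.
Real time: 79811 / (30000/1001) = 79890811/30000 s.
Target frame: (79890811/30000) × (48) = 79890811/625 ≈ 127825.298 → 127825.
At 48 labels/s: frame 127825 → 00:44:23:01.

00:44:23:01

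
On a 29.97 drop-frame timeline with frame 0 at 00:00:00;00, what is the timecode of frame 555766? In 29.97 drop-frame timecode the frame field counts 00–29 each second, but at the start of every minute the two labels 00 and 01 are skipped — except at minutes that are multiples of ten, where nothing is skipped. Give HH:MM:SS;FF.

Ten DF minutes hold 17982 frames, so frame 555766 lies in block 30 (frames 539460–557441) with 16306 frames into that block.
The block's first minute is 1800 frames and the rest 1798 each; 16306 frames reaches minute 9, so 30 × 18 + 9 × 2 = 558 labels have been skipped so far.
Adding those back, label number 555766 + 558 = 556324 at 30 labels/s is 18544 s + 4 f = 5 h 9 min 4 s frame 4, i.e. 05:09:04;04.

05:09:04;04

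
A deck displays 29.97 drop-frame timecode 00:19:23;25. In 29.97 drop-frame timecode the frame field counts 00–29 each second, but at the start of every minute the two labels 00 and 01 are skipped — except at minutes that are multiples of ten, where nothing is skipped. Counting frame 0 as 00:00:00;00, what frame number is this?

34879

Complete 10-minute blocks: 1, each 17982 frames → 17982.
Remaining 9 whole minutes in the current block: 1800 + 8 × 1798 = 16184 frames.
Within the current minute: 23 × 30 + 25 − 2 = 713 (labels ;00/;01 skipped at this minute). Total = 17982 + 16184 + 713 = 34879.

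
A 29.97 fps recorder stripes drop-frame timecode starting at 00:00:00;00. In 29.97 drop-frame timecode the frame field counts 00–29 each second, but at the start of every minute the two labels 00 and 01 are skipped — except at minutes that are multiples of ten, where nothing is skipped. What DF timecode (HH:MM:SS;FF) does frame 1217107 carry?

Each 10-minute DF block holds 10 × 60 × 30 − 9 × 2 = 17982 frames. 1217107 ÷ 17982 → 67 full blocks, remainder 12313.
Within the partial block the first minute is 1800 frames and each further minute 1798, so 6 further minute boundaries passed. Total skipped labels = 18 × 67 + 2 × 6 = 1218.
Non-drop label index = 1217107 + 1218 = 1218325; at 30 labels/s that is 11:16:50:25, i.e. DF 11:16:50;25.

11:16:50;25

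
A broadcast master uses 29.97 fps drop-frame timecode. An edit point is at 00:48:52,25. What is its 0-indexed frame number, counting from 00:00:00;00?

As if non-drop at 30 labels/s: (0 × 3600 + 48 × 60 + 52) × 30 + 25 = 87985.
Minute boundaries passed: 48; those not divisible by 10: 48 − 4 = 44; dropped labels = 2 × 44 = 88.
Actual frame index = 87985 − 88 = 87897.

87897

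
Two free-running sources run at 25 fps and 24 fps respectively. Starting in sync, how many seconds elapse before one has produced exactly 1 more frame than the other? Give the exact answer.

The gap grows by |24 − 25| = 1 frame per second.
Time for a 1-frame gap: 1 ÷ (1) = 1 s.

1 seconds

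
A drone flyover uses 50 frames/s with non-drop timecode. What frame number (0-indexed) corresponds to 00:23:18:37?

Total seconds to the label: (0 × 3600 + 23 × 60 + 18) = 1398.
Frame index = 1398 × 50 + 37 = 69937.

frame 69937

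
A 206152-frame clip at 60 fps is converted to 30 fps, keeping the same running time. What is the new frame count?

Frames at target rate = 206152 × (30) / (60) = 103076.

103076 frames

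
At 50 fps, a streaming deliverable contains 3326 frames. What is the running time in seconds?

66.52 seconds

Running time = 3326 / (50) = 66.52 s.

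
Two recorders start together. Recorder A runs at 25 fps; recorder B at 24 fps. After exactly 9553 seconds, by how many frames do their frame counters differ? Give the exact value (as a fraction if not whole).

9553 frames

A emits 25 × 9553 = 238825 frames; B emits 24 × 9553 = 229272.
Difference = 9553 frames; B is behind A.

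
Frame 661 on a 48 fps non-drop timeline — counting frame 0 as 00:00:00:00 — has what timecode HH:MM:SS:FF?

661 ÷ 48 = 13 full seconds, remainder 37 frames.
13 s = 0 h 0 min 13 s.
Timecode: 00:00:13:37.

00:00:13:37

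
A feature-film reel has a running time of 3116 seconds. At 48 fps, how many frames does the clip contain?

Frames = 3116 × 48 = 149568.

149568 frames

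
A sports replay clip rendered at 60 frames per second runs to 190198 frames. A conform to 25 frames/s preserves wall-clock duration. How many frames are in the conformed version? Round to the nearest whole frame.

Frames at target rate = 190198 × (25) / (60) = 475495/6 ≈ 79249.167.
Nearest whole frame: 79249.

79249 frames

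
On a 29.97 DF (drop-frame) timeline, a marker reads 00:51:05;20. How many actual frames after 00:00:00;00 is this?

Complete 10-minute blocks: 5, each 17982 frames → 89910.
Remaining 1 whole minute in the current block: 1800 + 0 × 1798 = 1800 frames.
Within the current minute: 5 × 30 + 20 − 2 = 168 (labels ;00/;01 skipped at this minute). Total = 89910 + 1800 + 168 = 91878.

91878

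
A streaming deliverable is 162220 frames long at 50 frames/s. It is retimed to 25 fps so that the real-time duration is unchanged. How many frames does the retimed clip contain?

Frames at target rate = 162220 × (25) / (50) = 81110.

81110 frames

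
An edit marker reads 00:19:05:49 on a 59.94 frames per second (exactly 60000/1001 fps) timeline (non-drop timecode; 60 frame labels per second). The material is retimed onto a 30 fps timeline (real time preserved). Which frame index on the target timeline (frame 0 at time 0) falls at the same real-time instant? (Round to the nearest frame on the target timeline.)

Source frame index: (0×3600 + 19×60 + 5) × 60 + 49 = 68749.
Real time: 68749 / (60000/1001) = 68817749/60000 s.
Target frame: (68817749/60000) × (30) = 68817749/2000 ≈ 34408.874 → 34409.

frame 34409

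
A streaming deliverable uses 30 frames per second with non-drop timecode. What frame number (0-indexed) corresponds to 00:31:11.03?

frame 56133

Total seconds to the label: (0 × 3600 + 31 × 60 + 11) = 1871.
Frame index = 1871 × 30 + 3 = 56133.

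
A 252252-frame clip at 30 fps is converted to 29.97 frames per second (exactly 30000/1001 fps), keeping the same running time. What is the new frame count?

252000 frames

Target frames = source frames × (target rate / source rate) = 252252 × (30000/1001)/(30) = 252252 × 1000/1001 = 252000.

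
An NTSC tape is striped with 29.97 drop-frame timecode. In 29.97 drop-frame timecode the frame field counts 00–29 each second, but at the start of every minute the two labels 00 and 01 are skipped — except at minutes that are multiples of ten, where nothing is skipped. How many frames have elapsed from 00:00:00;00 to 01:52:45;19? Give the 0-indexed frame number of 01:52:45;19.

Complete 10-minute blocks: 11, each 17982 frames → 197802.
Remaining 2 whole minutes in the current block: 1800 + 1 × 1798 = 3598 frames.
Within the current minute: 45 × 30 + 19 − 2 = 1367 (labels ;00/;01 skipped at this minute). Total = 197802 + 3598 + 1367 = 202767.

202767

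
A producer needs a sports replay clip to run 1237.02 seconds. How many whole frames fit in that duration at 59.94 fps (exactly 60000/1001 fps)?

Frames = 1237.02 × 60000/1001 = 74221200/1001 ≈ 74147.0529.
Complete frames: 74147.

74147 frames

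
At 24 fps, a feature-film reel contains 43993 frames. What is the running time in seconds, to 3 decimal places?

1833.042 seconds

Running time = 43993 × 1/24 = 43993/24 s ≈ 1833.042 s.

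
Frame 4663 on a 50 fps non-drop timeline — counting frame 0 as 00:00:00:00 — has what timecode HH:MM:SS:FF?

4663 ÷ 50 = 93 full seconds, remainder 13 frames.
93 s = 0 h 1 min 33 s.
Timecode: 00:01:33:13.

00:01:33:13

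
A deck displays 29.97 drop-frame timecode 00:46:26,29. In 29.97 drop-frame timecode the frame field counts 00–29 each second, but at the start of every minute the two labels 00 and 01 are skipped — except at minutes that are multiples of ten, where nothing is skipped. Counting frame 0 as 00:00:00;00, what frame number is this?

Complete 10-minute blocks: 4, each 17982 frames → 71928.
Remaining 6 whole minutes in the current block: 1800 + 5 × 1798 = 10790 frames.
Within the current minute: 26 × 30 + 29 − 2 = 807 (labels ;00/;01 skipped at this minute). Total = 71928 + 10790 + 807 = 83525.

83525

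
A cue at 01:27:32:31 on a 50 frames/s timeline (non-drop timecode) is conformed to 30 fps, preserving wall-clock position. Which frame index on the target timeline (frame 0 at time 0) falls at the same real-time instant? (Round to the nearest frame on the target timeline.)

Source frame index: (1×3600 + 27×60 + 32) × 50 + 31 = 262631.
Real time: 262631 / (50) = 262631/50 s.
Target frame: (262631/50) × (30) = 787893/5 ≈ 157578.600 → 157579.

frame 157579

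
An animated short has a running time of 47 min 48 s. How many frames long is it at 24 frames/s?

47 min 48 s = 2868 s.
Frames = 2868 × 24 = 68832.

68832 frames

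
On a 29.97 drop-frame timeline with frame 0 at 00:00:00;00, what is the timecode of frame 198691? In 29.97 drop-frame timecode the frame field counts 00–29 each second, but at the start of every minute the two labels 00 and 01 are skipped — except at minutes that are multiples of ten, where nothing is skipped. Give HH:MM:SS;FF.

Each 10-minute DF block holds 10 × 60 × 30 − 9 × 2 = 17982 frames. 198691 ÷ 17982 → 11 full blocks, remainder 889.
Within the partial block the first minute is 1800 frames and each further minute 1798, so 0 further minute boundaries passed. Total skipped labels = 18 × 11 + 2 × 0 = 198.
Non-drop label index = 198691 + 198 = 198889; at 30 labels/s that is 01:50:29:19, i.e. DF 01:50:29;19.

01:50:29;19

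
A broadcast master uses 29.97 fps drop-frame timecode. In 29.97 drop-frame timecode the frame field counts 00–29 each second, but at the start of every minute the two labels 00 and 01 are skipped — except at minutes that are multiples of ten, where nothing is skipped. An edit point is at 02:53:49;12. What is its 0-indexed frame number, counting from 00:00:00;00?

312570

As if non-drop at 30 labels/s: (2 × 3600 + 53 × 60 + 49) × 30 + 12 = 312882.
Minute boundaries passed: 173; those not divisible by 10: 173 − 17 = 156; dropped labels = 2 × 156 = 312.
Actual frame index = 312882 − 312 = 312570.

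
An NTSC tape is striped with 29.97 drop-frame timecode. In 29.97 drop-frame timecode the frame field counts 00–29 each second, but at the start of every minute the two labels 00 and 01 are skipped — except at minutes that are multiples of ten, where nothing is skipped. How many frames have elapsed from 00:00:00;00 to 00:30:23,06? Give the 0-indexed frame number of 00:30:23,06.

54642

Complete 10-minute blocks: 3, each 17982 frames → 53946.
Remaining 0 whole minutes in the current block: 0 frames.
Within the current minute: 23 × 30 + 6 = 696. Total = 53946 + 0 + 696 = 54642.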